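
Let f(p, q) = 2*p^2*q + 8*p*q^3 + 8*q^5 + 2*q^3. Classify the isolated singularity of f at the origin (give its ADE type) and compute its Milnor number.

Type D_{4}, Milnor number mu = 4.

The Hessian of f at 0 is [[0, 0], [0, 0]] with rank 0, so corank 2. A Groebner basis of the Jacobian ideal J(f) in C{p,q} is {q^3, p^2 + 3*q^2, p*q}; counting standard monomials gives mu = 4. Corank 2; j^3 = 2*q*(p^2 + q^2) splits into three distinct lines over C (the quadratic factor has nonzero discriminant), so D_4.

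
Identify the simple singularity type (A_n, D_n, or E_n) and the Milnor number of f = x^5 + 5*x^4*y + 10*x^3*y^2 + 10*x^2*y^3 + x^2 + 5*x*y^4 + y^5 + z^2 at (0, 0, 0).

The Hessian of f at 0 is [[2, 0, 0], [0, 0, 0], [0, 0, 2]] with rank 2, so corank 1. A Groebner basis of the Jacobian ideal J(f) in C{x,y,z} is {y^4, x, z}; counting standard monomials gives mu = 4. Corank 1: A-series; mu = 4 gives A_4.

Type A_4, Milnor number mu = 4.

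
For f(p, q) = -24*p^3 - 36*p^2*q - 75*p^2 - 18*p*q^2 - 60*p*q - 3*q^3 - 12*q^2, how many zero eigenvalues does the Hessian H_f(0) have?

1

Hessian at 0 has rank 1.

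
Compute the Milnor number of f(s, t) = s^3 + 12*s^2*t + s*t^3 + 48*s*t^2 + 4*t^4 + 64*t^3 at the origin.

The Hessian of f at 0 is [[0, 0], [0, 0]] with rank 0, so corank 2. A Groebner basis of the Jacobian ideal J(f) in C{s,t} is {s^3 + 12*s^2*t + 384*s^2 + 3072*s*t + 6144*t^2, -12*s^2 + s*t^2 - 96*s*t - 192*t^2, 3*s^2 + 24*s*t + t^3 + 48*t^2}; counting standard monomials gives mu = 7. Corank 2; j^3 = (s + 4*t)^3 is a perfect cube, so E-series; the 4-jet and mu = 7 give E_7.

7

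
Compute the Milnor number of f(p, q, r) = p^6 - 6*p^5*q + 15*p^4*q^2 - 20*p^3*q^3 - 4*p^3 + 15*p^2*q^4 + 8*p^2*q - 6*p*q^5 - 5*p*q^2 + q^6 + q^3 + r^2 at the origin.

7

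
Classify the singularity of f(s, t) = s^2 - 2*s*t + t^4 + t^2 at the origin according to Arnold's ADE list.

The Hessian of f at 0 has rank 1. Corank 1: A-series; mu = 3 gives A_3.

A_3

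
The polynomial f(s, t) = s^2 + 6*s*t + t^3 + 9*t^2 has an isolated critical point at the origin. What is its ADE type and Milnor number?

The Hessian of f at 0 has rank 1. Corank 1: A-series; mu = 2 gives A_2.

Type A_{2}, Milnor number mu = 2.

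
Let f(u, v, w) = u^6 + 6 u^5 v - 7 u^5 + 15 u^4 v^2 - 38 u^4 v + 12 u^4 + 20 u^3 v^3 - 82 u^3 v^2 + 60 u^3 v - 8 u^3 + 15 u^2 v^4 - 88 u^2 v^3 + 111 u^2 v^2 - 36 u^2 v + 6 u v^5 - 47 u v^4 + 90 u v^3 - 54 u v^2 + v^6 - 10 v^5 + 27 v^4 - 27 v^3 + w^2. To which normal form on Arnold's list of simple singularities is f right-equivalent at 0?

E8

The Hessian of f at 0 has rank 1. Corank 2; j^3 = -(2*u + 3*v)^3 is a perfect cube, so E-series; the 5-jet and mu = 8 give E_8.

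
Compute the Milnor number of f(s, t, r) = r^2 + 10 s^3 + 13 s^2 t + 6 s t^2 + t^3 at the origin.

4

The Hessian of f at 0 is [[0, 0, 0], [0, 0, 0], [0, 0, 2]] with rank 1, so corank 2. A Groebner basis of the Jacobian ideal J(f) in C{s,t,r} is {t^3, s^2 - 3*t^2/11, s*t + 6*t^2/11, r}; counting standard monomials gives mu = 4. Corank 2; j^3 = (2*s + t)*(5*s^2 + 4*s*t + t^2) splits into three distinct lines over C (the quadratic factor has nonzero discriminant), so D_4.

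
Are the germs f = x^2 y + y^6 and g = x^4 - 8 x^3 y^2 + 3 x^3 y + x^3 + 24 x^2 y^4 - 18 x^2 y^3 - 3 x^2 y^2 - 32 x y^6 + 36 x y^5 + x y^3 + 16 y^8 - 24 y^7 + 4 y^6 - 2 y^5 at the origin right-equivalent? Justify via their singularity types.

No.

The Hessian of f at 0 has rank 0. Corank 2; j^3 = x^2*y has shape L^2 M (L != M), so D-series; mu = 7 gives D_7. The Hessian of g at 0 has rank 0. Corank 2; j^3 = x^3 is a perfect cube, so E-series; the 4-jet and mu = 7 give E_7. f is D_7 but g is E_7, hence not right-equivalent.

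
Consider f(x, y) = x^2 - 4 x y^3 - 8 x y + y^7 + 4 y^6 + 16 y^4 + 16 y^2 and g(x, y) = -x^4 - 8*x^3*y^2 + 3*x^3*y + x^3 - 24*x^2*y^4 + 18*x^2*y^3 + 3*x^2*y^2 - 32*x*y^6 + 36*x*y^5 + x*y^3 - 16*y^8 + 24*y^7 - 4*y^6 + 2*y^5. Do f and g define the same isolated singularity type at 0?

The Hessian of f at 0 has rank 1. Corank 1: A-series; mu = 6 gives A_6. The Hessian of g at 0 has rank 0. Corank 2; j^3 = x^3 is a perfect cube, so E-series; the 4-jet and mu = 7 give E_7. f is A_6 but g is E_7, hence not right-equivalent.

No.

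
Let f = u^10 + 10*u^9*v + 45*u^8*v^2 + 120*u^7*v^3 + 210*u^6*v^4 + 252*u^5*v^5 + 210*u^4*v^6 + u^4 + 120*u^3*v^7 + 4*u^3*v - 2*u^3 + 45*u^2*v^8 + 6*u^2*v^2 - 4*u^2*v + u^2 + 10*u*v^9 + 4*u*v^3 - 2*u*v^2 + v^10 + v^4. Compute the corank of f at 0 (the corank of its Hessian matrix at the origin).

1

Hessian at 0 has rank 1.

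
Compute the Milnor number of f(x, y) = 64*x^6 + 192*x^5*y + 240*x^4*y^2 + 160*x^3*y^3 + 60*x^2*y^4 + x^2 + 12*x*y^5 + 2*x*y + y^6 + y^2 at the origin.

The Hessian of f at 0 has rank 1. Corank 1: A-series; mu = 5 gives A_5.

5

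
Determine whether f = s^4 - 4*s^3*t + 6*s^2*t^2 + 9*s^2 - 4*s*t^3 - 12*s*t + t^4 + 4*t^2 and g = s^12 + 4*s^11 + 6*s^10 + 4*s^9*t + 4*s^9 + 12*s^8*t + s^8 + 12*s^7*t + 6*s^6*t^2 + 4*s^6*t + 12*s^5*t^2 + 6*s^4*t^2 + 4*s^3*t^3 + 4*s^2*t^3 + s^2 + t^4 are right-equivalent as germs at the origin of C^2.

Yes.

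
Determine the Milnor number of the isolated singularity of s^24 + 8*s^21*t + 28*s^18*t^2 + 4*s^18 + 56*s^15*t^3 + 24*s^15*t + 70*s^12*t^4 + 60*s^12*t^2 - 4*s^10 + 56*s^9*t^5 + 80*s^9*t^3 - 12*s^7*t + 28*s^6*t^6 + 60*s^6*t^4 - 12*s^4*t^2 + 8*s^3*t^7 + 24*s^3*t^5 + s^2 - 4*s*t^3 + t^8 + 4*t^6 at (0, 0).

7

The Hessian of f at 0 has rank 1. Corank 1: A-series; mu = 7 gives A_7.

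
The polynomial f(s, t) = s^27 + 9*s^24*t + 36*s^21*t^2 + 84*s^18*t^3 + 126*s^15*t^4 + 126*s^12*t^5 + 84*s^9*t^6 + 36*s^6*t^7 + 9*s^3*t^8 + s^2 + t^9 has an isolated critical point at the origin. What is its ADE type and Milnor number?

Type A_{8}, Milnor number mu = 8.

The Hessian of f at 0 has rank 1. Corank 1: A-series; mu = 8 gives A_8.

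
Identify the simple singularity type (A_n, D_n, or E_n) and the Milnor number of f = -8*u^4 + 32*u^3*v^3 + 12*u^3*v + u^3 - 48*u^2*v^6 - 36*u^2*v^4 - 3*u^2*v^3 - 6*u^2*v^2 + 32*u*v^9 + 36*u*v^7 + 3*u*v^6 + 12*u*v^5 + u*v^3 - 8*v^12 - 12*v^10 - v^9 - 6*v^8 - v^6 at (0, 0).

Type E7, Milnor number mu = 7.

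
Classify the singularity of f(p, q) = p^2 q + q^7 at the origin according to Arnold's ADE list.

D8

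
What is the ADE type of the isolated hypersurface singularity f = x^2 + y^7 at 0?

A_{6}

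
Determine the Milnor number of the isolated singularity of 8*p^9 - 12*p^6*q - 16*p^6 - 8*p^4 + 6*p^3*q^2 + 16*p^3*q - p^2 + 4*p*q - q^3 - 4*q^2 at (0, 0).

2

The Hessian of f at 0 has rank 1. Corank 1: A-series; mu = 2 gives A_2.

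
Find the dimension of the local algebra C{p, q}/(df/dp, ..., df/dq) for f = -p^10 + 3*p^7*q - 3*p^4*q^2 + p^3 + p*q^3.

The Hessian of f at 0 has rank 0. Corank 2; j^3 = p^3 is a perfect cube, so E-series; the 4-jet and mu = 7 give E_7.

7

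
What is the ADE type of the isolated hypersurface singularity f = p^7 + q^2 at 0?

The Hessian of f at 0 has rank 1. Corank 1: A-series; mu = 6 gives A_6.

A_{6}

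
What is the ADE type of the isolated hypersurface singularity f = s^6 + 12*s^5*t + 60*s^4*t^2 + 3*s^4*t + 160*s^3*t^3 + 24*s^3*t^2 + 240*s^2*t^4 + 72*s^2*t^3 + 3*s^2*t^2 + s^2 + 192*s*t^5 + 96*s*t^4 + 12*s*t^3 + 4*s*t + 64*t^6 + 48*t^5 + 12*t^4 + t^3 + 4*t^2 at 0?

A2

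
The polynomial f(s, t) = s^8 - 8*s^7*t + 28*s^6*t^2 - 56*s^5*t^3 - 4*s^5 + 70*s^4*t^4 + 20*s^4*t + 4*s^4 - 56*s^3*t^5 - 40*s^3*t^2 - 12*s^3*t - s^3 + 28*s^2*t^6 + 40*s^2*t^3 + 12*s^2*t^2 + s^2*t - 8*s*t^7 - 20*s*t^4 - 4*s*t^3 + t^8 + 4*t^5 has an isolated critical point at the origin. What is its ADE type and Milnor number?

Type D9, Milnor number mu = 9.

The Hessian of f at 0 has rank 0. Corank 2; j^3 = -s^2*(s - t) has shape L^2 M (L != M), so D-series; mu = 9 gives D_9.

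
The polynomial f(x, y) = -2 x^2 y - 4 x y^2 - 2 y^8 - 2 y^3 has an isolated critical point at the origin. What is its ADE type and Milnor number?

The Hessian of f at 0 is [[0, 0], [0, 0]] with rank 0, so corank 2. A Groebner basis of the Jacobian ideal J(f) in C{x,y} is {x^2/8 + y^7 - y^2/8, x^3 + y^3, x*y + y^2}; counting standard monomials gives mu = 9. Corank 2; j^3 = -2*y*(x + y)^2 has shape L^2 M (L != M), so D-series; mu = 9 gives D_9.

Type D_{9}, Milnor number mu = 9.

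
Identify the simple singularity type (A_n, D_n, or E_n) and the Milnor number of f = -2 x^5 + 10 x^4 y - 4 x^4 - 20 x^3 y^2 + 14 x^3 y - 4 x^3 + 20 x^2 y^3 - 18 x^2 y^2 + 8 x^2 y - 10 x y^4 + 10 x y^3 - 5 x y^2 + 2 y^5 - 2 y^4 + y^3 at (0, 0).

Type D_6, Milnor number mu = 6.

The Hessian of f at 0 is [[0, 0], [0, 0]] with rank 0, so corank 2. A Groebner basis of the Jacobian ideal J(f) in C{x,y} is {x^3 - 5*x^2 + 6*x*y - 7*y^2/4, x^2*y - 9*x^2 + 11*x*y - 13*y^2/4, -16*x^2 + x*y^2 + 20*x*y - 6*y^2, -28*x^2 + 36*x*y + y^3 - 11*y^2}; counting standard monomials gives mu = 6. Corank 2; j^3 = -(x - y)*(2*x - y)^2 has shape L^2 M (L != M), so D-series; mu = 6 gives D_6.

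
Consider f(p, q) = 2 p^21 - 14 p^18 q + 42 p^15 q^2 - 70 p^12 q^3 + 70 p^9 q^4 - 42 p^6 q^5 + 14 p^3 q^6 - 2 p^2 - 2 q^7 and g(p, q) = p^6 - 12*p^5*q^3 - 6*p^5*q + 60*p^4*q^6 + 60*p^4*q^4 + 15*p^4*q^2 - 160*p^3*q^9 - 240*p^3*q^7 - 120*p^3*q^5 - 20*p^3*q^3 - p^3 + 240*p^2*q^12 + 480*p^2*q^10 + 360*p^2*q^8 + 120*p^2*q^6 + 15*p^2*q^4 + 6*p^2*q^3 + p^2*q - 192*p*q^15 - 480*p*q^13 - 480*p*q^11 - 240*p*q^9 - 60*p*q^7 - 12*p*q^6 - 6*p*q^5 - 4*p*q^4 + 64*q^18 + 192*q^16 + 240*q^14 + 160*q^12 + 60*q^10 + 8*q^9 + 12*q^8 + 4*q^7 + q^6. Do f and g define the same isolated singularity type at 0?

The Hessian of f at 0 is [[-4, 0], [0, 0]] with rank 1, so corank 1. A Groebner basis of the Jacobian ideal J(f) in C{p,q} is {q^6, p}; counting standard monomials gives mu = 6. Corank 1: A-series; mu = 6 gives A_6. The Hessian of g at 0 is [[0, 0], [0, 0]] with rank 0, so corank 2. A Groebner basis of the Jacobian ideal J(g) in C{p,q} is {p^2/2 - p*q/2 + q^4, p^3, p^2*q, p^2/3 + p*q^2}; counting standard monomials gives mu = 7. Corank 2; j^3 = -p^2*(p - q) has shape L^2 M (L != M), so D-series; mu = 7 gives D_7. f is A_6 but g is D_7, hence not right-equivalent.

No.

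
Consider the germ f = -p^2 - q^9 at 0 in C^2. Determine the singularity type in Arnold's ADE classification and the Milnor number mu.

Type A_8, Milnor number mu = 8.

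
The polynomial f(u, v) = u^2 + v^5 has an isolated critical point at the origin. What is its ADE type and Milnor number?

The Hessian of f at 0 has rank 1. Corank 1: A-series; mu = 4 gives A_4.

Type A_4, Milnor number mu = 4.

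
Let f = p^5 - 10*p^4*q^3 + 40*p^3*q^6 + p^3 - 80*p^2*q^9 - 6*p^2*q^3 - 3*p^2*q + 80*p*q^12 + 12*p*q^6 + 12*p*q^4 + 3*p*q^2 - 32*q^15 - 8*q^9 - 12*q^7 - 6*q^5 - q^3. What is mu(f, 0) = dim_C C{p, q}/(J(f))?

8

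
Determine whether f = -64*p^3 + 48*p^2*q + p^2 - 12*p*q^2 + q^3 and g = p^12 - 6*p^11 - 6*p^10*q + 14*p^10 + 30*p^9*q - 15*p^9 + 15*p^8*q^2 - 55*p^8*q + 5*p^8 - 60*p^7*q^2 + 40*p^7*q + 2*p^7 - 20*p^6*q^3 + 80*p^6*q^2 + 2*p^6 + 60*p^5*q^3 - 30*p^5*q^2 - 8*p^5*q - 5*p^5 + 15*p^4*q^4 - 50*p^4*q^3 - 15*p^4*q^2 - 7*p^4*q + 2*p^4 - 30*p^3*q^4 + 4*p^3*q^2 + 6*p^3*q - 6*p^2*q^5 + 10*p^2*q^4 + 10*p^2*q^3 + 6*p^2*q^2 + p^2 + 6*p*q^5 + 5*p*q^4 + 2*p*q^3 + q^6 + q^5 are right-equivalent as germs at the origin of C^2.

No.

The Hessian of f at 0 is [[2, 0], [0, 0]] with rank 1, so corank 1. A Groebner basis of the Jacobian ideal J(f) in C{p,q} is {q^2, p}; counting standard monomials gives mu = 2. Corank 1: A-series; mu = 2 gives A_2. The Hessian of g at 0 is [[2, 0], [0, 0]] with rank 1, so corank 1. A Groebner basis of the Jacobian ideal J(g) in C{p,q} is {p + q^3, p^2, p*q}; counting standard monomials gives mu = 4. Corank 1: A-series; mu = 4 gives A_4. f is A_2 but g is A_4, hence not right-equivalent.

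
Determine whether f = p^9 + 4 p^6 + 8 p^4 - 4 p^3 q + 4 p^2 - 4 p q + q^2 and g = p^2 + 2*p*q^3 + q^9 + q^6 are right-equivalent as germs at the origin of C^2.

Yes.

The Hessian of f at 0 has rank 1. Corank 1: A-series; mu = 8 gives A_8. The Hessian of g at 0 has rank 1. Corank 1: A-series; mu = 8 gives A_8. Both have type A_8, hence right-equivalent.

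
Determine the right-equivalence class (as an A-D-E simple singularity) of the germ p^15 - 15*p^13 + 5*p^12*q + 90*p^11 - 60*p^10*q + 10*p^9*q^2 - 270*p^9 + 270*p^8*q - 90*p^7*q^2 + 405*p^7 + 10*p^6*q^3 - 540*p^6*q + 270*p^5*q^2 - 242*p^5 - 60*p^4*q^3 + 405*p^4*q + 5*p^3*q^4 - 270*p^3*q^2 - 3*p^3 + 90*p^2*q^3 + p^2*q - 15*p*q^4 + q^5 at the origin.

D_{6}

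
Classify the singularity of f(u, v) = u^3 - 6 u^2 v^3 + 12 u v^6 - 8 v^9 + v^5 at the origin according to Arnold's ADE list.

The Hessian of f at 0 is [[0, 0], [0, 0]] with rank 0, so corank 2. A Groebner basis of the Jacobian ideal J(f) in C{u,v} is {-u^2/4 + u*v^3, v^4, u^3, u^2*v}; counting standard monomials gives mu = 8. Corank 2; j^3 = u^3 is a perfect cube, so E-series; the 5-jet and mu = 8 give E_8.

E_{8}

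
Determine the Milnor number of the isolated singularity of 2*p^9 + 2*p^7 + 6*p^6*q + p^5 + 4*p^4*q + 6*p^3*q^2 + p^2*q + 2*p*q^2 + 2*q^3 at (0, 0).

4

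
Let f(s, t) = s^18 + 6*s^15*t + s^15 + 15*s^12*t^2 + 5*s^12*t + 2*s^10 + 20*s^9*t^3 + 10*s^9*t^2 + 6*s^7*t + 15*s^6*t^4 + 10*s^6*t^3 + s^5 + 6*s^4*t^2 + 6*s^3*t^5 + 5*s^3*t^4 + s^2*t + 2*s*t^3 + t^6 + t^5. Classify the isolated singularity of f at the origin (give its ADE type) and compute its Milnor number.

Type D_7, Milnor number mu = 7.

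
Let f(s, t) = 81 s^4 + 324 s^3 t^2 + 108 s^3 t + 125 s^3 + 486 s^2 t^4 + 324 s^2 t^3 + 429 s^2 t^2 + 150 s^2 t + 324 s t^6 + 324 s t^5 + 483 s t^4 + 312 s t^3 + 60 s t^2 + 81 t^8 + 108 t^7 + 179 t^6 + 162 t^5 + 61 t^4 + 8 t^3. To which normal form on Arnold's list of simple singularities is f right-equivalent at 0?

The Hessian of f at 0 is [[0, 0], [0, 0]] with rank 0, so corank 2. A Groebner basis of the Jacobian ideal J(f) in C{s,t} is {s^3 - 6*s^2/5 - 24*s*t/25 - 24*t^2/125, s^2*t + 16*s^2/5 + 64*s*t/25 + 64*t^2/125, -17*s^2/2 + s*t^2 - 34*s*t/5 - 34*t^2/25, 45*s^2/2 + 18*s*t + t^3 + 18*t^2/5}; counting standard monomials gives mu = 6. Corank 2; j^3 = (5*s + 2*t)^3 is a perfect cube, so E-series; the 4-jet and mu = 6 give E_6.

E_{6}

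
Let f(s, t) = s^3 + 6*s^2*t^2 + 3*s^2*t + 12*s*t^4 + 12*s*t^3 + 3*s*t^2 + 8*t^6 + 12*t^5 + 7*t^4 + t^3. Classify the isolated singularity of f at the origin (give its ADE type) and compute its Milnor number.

Type E6, Milnor number mu = 6.

The Hessian of f at 0 has rank 0. Corank 2; j^3 = (s + t)^3 is a perfect cube, so E-series; the 4-jet and mu = 6 give E_6.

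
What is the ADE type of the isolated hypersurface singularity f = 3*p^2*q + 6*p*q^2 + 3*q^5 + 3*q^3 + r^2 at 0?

D_6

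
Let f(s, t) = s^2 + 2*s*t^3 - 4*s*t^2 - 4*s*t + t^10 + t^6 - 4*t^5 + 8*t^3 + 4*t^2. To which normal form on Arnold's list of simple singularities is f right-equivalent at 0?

A9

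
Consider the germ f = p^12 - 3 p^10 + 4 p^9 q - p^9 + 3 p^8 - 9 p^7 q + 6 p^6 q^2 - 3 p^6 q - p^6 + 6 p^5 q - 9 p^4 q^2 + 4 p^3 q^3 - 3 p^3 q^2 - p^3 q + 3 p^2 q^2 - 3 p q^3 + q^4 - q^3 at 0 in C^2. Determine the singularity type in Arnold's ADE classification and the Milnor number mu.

Type E_7, Milnor number mu = 7.

The Hessian of f at 0 has rank 0. Corank 2; j^3 = -q^3 is a perfect cube, so E-series; the 4-jet and mu = 7 give E_7.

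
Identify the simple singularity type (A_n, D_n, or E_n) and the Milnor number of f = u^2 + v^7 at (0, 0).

The Hessian of f at 0 has rank 1. Corank 1: A-series; mu = 6 gives A_6.

Type A_{6}, Milnor number mu = 6.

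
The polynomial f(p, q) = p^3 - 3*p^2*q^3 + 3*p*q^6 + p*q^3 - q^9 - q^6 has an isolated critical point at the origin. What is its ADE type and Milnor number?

Type E_{7}, Milnor number mu = 7.

The Hessian of f at 0 has rank 0. Corank 2; j^3 = p^3 is a perfect cube, so E-series; the 4-jet and mu = 7 give E_7.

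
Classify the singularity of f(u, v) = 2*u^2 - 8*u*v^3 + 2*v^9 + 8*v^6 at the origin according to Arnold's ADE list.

A_{8}

The Hessian of f at 0 has rank 1. Corank 1: A-series; mu = 8 gives A_8.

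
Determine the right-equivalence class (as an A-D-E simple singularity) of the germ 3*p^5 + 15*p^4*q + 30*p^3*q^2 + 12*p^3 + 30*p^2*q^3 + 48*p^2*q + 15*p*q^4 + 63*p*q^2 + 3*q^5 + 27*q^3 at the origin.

D6

The Hessian of f at 0 has rank 0. Corank 2; j^3 = 3*(p + q)*(2*p + 3*q)^2 has shape L^2 M (L != M), so D-series; mu = 6 gives D_6.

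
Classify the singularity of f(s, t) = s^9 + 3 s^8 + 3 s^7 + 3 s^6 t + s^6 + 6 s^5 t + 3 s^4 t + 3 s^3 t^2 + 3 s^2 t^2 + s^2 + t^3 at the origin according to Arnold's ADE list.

The Hessian of f at 0 has rank 1. Corank 1: A-series; mu = 2 gives A_2.

A_2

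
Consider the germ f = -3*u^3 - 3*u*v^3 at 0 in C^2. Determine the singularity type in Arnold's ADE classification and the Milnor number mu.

Type E7, Milnor number mu = 7.

The Hessian of f at 0 is [[0, 0], [0, 0]] with rank 0, so corank 2. A Groebner basis of the Jacobian ideal J(f) in C{u,v} is {u^3, u*v^2, 3*u^2 + v^3}; counting standard monomials gives mu = 7. Corank 2; j^3 = -3*u^3 is a perfect cube, so E-series; the 4-jet and mu = 7 give E_7.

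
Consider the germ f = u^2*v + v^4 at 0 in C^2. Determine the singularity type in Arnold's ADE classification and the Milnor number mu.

Type D5, Milnor number mu = 5.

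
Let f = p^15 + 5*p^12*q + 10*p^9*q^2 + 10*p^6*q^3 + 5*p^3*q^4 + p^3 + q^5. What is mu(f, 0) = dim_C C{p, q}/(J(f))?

8

The Hessian of f at 0 is [[0, 0], [0, 0]] with rank 0, so corank 2. A Groebner basis of the Jacobian ideal J(f) in C{p,q} is {q^4, p^2}; counting standard monomials gives mu = 8. Corank 2; j^3 = p^3 is a perfect cube, so E-series; the 5-jet and mu = 8 give E_8.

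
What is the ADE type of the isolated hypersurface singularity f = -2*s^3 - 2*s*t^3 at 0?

The Hessian of f at 0 is [[0, 0], [0, 0]] with rank 0, so corank 2. A Groebner basis of the Jacobian ideal J(f) in C{s,t} is {s^3, s*t^2, 3*s^2 + t^3}; counting standard monomials gives mu = 7. Corank 2; j^3 = -2*s^3 is a perfect cube, so E-series; the 4-jet and mu = 7 give E_7.

E7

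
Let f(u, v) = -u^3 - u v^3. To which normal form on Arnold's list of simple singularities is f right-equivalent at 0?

The Hessian of f at 0 is [[0, 0], [0, 0]] with rank 0, so corank 2. A Groebner basis of the Jacobian ideal J(f) in C{u,v} is {u^3, u*v^2, 3*u^2 + v^3}; counting standard monomials gives mu = 7. Corank 2; j^3 = -u^3 is a perfect cube, so E-series; the 4-jet and mu = 7 give E_7.

E7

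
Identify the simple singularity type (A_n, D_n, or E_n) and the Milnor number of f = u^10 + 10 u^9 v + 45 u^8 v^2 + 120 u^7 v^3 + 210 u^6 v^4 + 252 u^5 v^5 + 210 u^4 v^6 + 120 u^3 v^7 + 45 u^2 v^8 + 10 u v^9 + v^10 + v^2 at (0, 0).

The Hessian of f at 0 has rank 1. Corank 1: A-series; mu = 9 gives A_9.

Type A_{9}, Milnor number mu = 9.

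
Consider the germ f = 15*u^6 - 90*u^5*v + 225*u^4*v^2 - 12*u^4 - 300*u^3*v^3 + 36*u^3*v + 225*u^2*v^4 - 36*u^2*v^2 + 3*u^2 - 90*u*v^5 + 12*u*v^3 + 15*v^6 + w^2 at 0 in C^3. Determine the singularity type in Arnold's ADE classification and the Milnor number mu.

The Hessian of f at 0 has rank 2. Corank 1: A-series; mu = 5 gives A_5.

Type A_{5}, Milnor number mu = 5.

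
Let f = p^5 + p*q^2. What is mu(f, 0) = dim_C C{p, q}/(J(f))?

6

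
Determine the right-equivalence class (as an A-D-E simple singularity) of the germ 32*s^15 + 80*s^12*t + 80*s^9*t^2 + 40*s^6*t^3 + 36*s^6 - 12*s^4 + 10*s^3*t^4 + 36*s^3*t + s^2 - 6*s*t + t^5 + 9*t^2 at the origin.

A_{4}

The Hessian of f at 0 has rank 1. Corank 1: A-series; mu = 4 gives A_4.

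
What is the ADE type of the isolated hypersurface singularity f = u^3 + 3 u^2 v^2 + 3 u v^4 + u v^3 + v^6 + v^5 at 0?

E_7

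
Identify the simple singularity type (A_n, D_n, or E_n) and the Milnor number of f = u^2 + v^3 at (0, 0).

The Hessian of f at 0 is [[2, 0], [0, 0]] with rank 1, so corank 1. A Groebner basis of the Jacobian ideal J(f) in C{u,v} is {v^2, u}; counting standard monomials gives mu = 2. Corank 1: A-series; mu = 2 gives A_2.

Type A_2, Milnor number mu = 2.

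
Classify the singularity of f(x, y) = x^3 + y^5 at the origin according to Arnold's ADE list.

E8

The Hessian of f at 0 has rank 0. Corank 2; j^3 = x^3 is a perfect cube, so E-series; the 5-jet and mu = 8 give E_8.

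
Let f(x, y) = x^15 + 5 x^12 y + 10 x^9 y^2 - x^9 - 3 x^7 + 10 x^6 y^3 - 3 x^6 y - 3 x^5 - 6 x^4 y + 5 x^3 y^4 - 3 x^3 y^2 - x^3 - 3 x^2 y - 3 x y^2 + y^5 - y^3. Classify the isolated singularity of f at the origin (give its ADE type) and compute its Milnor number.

The Hessian of f at 0 has rank 0. Corank 2; j^3 = -(x + y)^3 is a perfect cube, so E-series; the 5-jet and mu = 8 give E_8.

Type E_8, Milnor number mu = 8.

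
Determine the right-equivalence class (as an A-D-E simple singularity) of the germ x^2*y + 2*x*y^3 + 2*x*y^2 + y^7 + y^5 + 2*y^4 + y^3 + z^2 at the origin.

D8

The Hessian of f at 0 is [[0, 0, 0], [0, 0, 0], [0, 0, 2]] with rank 1, so corank 2. A Groebner basis of the Jacobian ideal J(f) in C{x,y,z} is {x^2*y^2 - 2*x^2*y + x^2/7 - 20*x*y^2/7 + 8*x*y/7 + y^2, x^3 + 3*x^2*y - x^2/7 + 20*x*y^2/7 - 8*x*y/7 - y^2, x*y + y^3 + y^2, z}; counting standard monomials gives mu = 8. Corank 2; j^3 = y*(x + y)^2 has shape L^2 M (L != M), so D-series; mu = 8 gives D_8.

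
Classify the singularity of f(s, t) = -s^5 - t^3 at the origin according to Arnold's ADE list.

The Hessian of f at 0 has rank 0. Corank 2; j^3 = -t^3 is a perfect cube, so E-series; the 5-jet and mu = 8 give E_8.

E_8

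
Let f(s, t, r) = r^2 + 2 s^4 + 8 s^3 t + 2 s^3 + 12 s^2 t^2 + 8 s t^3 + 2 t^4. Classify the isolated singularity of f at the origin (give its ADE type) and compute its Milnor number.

Type E_6, Milnor number mu = 6.

The Hessian of f at 0 is [[0, 0, 0], [0, 0, 0], [0, 0, 2]] with rank 1, so corank 2. A Groebner basis of the Jacobian ideal J(f) in C{s,t,r} is {t^4, s*t^2 + t^3/3, s^2, r}; counting standard monomials gives mu = 6. Corank 2; j^3 = 2*s^3 is a perfect cube, so E-series; the 4-jet and mu = 6 give E_6.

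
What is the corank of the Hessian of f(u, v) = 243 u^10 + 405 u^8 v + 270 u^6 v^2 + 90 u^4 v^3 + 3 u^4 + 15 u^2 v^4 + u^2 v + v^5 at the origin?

The Hessian at 0 is [[0, 0], [0, 0]] of rank 0; hence corank 2.

2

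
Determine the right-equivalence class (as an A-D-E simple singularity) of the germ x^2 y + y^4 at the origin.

D_5

The Hessian of f at 0 has rank 0. Corank 2; j^3 = x^2*y has shape L^2 M (L != M), so D-series; mu = 5 gives D_5.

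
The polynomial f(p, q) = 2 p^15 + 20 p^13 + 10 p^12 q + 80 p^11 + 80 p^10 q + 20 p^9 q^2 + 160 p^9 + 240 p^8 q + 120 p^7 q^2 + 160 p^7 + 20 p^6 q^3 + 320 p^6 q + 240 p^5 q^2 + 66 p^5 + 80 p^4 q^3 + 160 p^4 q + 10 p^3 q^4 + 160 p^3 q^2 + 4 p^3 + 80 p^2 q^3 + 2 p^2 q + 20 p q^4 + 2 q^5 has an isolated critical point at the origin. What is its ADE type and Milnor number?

The Hessian of f at 0 is [[0, 0], [0, 0]] with rank 0, so corank 2. A Groebner basis of the Jacobian ideal J(f) in C{p,q} is {-p*q/10 + q^4, p*q^2, p^2 + p*q/2}; counting standard monomials gives mu = 6. Corank 2; j^3 = 2*p^2*(2*p + q) has shape L^2 M (L != M), so D-series; mu = 6 gives D_6.

Type D_6, Milnor number mu = 6.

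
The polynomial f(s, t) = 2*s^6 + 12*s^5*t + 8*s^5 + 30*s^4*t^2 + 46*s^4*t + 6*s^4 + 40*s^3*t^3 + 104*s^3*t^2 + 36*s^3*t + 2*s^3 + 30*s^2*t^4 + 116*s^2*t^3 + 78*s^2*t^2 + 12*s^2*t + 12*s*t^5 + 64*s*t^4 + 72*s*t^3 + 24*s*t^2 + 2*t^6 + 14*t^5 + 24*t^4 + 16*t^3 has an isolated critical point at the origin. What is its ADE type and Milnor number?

Type E8, Milnor number mu = 8.

The Hessian of f at 0 has rank 0. Corank 2; j^3 = 2*(s + 2*t)^3 is a perfect cube, so E-series; the 5-jet and mu = 8 give E_8.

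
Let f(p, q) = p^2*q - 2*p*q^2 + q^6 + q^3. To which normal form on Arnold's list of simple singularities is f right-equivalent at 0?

D_7

The Hessian of f at 0 has rank 0. Corank 2; j^3 = q*(p - q)^2 has shape L^2 M (L != M), so D-series; mu = 7 gives D_7.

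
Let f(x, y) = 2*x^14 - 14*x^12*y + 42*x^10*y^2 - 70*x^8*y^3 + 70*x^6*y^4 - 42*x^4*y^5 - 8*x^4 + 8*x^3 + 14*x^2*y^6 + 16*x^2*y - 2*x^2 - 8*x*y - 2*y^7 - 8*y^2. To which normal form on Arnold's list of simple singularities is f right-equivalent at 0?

A6

The Hessian of f at 0 has rank 1. Corank 1: A-series; mu = 6 gives A_6.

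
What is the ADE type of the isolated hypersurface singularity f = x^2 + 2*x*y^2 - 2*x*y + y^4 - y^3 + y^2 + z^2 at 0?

The Hessian of f at 0 has rank 2. Corank 1: A-series; mu = 2 gives A_2.

A_{2}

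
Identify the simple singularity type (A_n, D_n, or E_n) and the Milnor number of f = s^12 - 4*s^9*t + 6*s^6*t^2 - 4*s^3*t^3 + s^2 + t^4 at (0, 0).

Type A3, Milnor number mu = 3.

The Hessian of f at 0 has rank 1. Corank 1: A-series; mu = 3 gives A_3.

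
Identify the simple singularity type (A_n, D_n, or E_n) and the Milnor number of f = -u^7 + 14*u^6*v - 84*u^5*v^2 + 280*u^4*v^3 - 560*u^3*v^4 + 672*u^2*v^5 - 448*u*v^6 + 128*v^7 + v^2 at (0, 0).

Type A_{6}, Milnor number mu = 6.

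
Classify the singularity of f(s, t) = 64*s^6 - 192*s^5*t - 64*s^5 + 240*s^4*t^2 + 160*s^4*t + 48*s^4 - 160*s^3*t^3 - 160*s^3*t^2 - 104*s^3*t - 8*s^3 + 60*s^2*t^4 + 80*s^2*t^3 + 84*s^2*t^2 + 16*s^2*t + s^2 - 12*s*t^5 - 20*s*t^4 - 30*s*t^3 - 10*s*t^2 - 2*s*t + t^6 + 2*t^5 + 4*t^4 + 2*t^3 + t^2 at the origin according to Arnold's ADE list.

A_3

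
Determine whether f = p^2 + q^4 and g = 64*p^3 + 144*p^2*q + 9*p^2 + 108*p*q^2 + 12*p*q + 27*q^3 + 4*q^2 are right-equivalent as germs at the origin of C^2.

No.

The Hessian of f at 0 is [[2, 0], [0, 0]] with rank 1, so corank 1. A Groebner basis of the Jacobian ideal J(f) in C{p,q} is {q^3, p}; counting standard monomials gives mu = 3. Corank 1: A-series; mu = 3 gives A_3. The Hessian of g at 0 is [[18, 12], [12, 8]] with rank 1, so corank 1. A Groebner basis of the Jacobian ideal J(g) in C{p,q} is {q^2, p + 2*q/3}; counting standard monomials gives mu = 2. Corank 1: A-series; mu = 2 gives A_2. f is A_3 but g is A_2, hence not right-equivalent.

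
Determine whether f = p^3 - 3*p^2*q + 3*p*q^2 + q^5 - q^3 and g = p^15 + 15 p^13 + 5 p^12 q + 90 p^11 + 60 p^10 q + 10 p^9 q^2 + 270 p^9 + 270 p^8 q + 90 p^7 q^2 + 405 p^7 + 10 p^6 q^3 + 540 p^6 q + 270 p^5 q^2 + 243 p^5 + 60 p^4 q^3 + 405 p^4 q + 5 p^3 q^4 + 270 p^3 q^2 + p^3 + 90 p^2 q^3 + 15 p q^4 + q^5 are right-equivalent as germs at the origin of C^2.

Yes.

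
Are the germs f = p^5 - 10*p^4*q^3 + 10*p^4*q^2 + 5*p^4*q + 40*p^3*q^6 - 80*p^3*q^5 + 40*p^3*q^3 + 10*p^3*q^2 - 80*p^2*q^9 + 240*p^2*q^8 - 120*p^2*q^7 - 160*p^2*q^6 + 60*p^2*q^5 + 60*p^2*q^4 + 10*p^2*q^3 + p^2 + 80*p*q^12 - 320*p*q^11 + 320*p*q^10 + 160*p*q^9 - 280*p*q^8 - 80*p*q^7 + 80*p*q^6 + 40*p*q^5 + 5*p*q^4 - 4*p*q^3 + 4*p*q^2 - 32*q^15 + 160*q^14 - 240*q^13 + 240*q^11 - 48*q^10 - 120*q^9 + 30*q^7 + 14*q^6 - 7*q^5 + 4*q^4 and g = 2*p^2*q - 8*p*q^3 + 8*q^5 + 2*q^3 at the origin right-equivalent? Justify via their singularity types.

No.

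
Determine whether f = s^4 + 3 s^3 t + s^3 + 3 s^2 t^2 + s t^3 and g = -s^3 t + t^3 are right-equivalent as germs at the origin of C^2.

The Hessian of f at 0 has rank 0. Corank 2; j^3 = s^3 is a perfect cube, so E-series; the 4-jet and mu = 7 give E_7. The Hessian of g at 0 has rank 0. Corank 2; j^3 = t^3 is a perfect cube, so E-series; the 4-jet and mu = 7 give E_7. Both have type E_7, hence right-equivalent.

Yes.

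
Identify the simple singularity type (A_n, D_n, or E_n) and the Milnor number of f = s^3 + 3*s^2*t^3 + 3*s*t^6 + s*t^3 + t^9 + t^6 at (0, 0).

The Hessian of f at 0 has rank 0. Corank 2; j^3 = s^3 is a perfect cube, so E-series; the 4-jet and mu = 7 give E_7.

Type E_7, Milnor number mu = 7.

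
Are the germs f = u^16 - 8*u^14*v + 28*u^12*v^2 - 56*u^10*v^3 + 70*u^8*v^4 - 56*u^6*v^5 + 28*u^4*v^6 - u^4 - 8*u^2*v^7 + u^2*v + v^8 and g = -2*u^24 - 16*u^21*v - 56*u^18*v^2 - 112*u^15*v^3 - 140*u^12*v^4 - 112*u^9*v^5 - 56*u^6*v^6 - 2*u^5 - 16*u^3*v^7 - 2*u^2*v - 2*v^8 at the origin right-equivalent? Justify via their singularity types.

Yes.

The Hessian of f at 0 is [[0, 0], [0, 0]] with rank 0, so corank 2. A Groebner basis of the Jacobian ideal J(f) in C{u,v} is {u^2/8 + v^7, u^3, u*v}; counting standard monomials gives mu = 9. Corank 2; j^3 = u^2*v has shape L^2 M (L != M), so D-series; mu = 9 gives D_9. The Hessian of g at 0 is [[0, 0], [0, 0]] with rank 0, so corank 2. A Groebner basis of the Jacobian ideal J(g) in C{u,v} is {u^2/8 + v^7, u^3, u*v}; counting standard monomials gives mu = 9. Corank 2; j^3 = -2*u^2*v has shape L^2 M (L != M), so D-series; mu = 9 gives D_9. Both have type D_9, hence right-equivalent.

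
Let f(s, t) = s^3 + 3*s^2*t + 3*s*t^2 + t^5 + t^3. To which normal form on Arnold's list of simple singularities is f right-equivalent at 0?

E_{8}

The Hessian of f at 0 has rank 0. Corank 2; j^3 = (s + t)^3 is a perfect cube, so E-series; the 5-jet and mu = 8 give E_8.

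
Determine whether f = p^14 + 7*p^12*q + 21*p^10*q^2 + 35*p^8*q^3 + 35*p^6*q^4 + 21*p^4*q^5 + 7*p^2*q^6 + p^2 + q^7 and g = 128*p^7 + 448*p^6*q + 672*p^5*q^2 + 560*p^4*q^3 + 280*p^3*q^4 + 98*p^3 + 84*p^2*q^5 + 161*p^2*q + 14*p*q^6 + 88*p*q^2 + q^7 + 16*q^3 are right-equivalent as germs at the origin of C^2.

No.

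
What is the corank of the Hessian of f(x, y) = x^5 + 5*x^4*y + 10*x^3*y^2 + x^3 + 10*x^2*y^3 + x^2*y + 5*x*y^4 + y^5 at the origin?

2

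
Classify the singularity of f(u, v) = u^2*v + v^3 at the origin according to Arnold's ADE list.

D_{4}

The Hessian of f at 0 has rank 0. Corank 2; j^3 = v*(u^2 + v^2) splits into three distinct lines over C (the quadratic factor has nonzero discriminant), so D_4.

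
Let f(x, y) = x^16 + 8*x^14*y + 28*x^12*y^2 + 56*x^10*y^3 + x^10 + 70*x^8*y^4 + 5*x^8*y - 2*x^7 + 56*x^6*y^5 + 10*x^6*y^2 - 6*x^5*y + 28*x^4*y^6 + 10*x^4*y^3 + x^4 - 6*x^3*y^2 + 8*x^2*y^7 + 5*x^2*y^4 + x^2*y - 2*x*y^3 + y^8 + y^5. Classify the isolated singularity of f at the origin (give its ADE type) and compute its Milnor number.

Type D_{9}, Milnor number mu = 9.

The Hessian of f at 0 has rank 0. Corank 2; j^3 = x^2*y has shape L^2 M (L != M), so D-series; mu = 9 gives D_9.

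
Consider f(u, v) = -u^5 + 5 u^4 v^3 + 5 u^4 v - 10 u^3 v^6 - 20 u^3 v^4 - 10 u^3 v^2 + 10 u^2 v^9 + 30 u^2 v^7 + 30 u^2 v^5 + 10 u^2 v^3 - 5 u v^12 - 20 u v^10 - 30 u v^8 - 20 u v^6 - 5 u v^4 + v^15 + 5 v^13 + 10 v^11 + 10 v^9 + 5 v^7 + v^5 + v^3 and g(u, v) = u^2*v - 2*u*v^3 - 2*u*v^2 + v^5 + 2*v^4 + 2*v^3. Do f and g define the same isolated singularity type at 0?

The Hessian of f at 0 is [[0, 0], [0, 0]] with rank 0, so corank 2. A Groebner basis of the Jacobian ideal J(f) in C{u,v} is {u^4 - 4*u^3*v, v^2}; counting standard monomials gives mu = 8. Corank 2; j^3 = v^3 is a perfect cube, so E-series; the 5-jet and mu = 8 give E_8. The Hessian of g at 0 is [[0, 0], [0, 0]] with rank 0, so corank 2. A Groebner basis of the Jacobian ideal J(g) in C{u,v} is {v^3, u^2 + 2*v^2, u*v - v^2}; counting standard monomials gives mu = 4. Corank 2; j^3 = v*(u^2 - 2*u*v + 2*v^2) splits into three distinct lines over C (the quadratic factor has nonzero discriminant), so D_4. f is E_8 but g is D_4, hence not right-equivalent.

No.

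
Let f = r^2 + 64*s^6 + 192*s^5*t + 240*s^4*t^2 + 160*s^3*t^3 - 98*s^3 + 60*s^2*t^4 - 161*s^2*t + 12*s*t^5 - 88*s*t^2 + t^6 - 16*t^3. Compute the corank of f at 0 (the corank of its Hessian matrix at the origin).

2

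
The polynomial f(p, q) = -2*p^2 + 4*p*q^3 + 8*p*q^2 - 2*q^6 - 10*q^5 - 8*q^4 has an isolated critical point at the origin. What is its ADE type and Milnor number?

Type A_4, Milnor number mu = 4.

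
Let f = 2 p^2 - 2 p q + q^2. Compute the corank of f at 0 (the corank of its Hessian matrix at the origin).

Hessian at 0 has rank 2.

0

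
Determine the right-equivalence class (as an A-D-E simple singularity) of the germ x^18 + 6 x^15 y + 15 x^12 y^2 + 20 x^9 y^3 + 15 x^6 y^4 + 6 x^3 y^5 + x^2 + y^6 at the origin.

A5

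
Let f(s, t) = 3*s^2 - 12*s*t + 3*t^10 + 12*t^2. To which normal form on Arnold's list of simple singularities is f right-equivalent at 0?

A_9

The Hessian of f at 0 is [[6, -12], [-12, 24]] with rank 1, so corank 1. A Groebner basis of the Jacobian ideal J(f) in C{s,t} is {t^9, s - 2*t}; counting standard monomials gives mu = 9. Corank 1: A-series; mu = 9 gives A_9.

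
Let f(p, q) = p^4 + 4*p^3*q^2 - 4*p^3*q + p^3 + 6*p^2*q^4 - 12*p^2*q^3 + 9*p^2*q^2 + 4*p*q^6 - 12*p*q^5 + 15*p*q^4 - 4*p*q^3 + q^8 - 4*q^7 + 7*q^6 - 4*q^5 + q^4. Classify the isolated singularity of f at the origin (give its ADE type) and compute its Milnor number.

Type E6, Milnor number mu = 6.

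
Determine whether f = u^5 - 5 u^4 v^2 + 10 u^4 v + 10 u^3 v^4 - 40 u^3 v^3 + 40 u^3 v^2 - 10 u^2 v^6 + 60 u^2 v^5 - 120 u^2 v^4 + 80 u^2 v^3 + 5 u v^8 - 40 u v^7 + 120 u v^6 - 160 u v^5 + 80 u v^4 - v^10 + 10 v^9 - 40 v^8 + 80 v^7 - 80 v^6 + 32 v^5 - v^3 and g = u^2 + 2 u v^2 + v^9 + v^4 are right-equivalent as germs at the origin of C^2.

The Hessian of f at 0 is [[0, 0], [0, 0]] with rank 0, so corank 2. A Groebner basis of the Jacobian ideal J(f) in C{u,v} is {u^4 + 8*u^3*v, v^2}; counting standard monomials gives mu = 8. Corank 2; j^3 = -v^3 is a perfect cube, so E-series; the 5-jet and mu = 8 give E_8. The Hessian of g at 0 is [[2, 0], [0, 0]] with rank 1, so corank 1. A Groebner basis of the Jacobian ideal J(g) in C{u,v} is {u^4, u + v^2}; counting standard monomials gives mu = 8. Corank 1: A-series; mu = 8 gives A_8. f is E_8 but g is A_8, hence not right-equivalent.

No.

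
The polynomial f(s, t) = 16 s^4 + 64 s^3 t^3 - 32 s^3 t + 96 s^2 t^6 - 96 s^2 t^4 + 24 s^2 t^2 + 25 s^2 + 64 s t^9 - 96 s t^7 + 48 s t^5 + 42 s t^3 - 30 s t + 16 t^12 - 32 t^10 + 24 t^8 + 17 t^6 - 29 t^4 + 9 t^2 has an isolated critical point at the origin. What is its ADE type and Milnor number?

Type A_{3}, Milnor number mu = 3.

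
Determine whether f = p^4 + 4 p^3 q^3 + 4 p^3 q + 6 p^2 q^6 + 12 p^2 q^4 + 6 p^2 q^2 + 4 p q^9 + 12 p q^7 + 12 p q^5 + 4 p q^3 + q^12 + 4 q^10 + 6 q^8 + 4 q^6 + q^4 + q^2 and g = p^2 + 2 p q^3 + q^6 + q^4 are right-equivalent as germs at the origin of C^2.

Yes.

The Hessian of f at 0 has rank 1. Corank 1: A-series; mu = 3 gives A_3. The Hessian of g at 0 has rank 1. Corank 1: A-series; mu = 3 gives A_3. Both have type A_3, hence right-equivalent.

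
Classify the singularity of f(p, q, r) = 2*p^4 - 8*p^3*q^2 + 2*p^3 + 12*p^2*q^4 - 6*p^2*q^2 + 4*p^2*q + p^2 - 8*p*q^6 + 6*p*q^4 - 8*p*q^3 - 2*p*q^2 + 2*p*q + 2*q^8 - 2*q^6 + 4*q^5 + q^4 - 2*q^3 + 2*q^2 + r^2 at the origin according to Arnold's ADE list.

A_1

The Hessian of f at 0 is [[2, 2, 0], [2, 4, 0], [0, 0, 2]] with rank 3, so corank 0. A Groebner basis of the Jacobian ideal J(f) in C{p,q,r} is {p, q, r}; counting standard monomials gives mu = 1. Corank 0: nondegenerate Morse point, so A_1.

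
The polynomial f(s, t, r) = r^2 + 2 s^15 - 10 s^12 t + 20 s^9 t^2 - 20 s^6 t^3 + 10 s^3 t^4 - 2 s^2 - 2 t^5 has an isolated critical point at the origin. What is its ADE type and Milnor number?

Type A_4, Milnor number mu = 4.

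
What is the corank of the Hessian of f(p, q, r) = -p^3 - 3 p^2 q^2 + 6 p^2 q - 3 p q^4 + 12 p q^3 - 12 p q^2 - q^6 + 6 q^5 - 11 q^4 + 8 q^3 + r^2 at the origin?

2

Hessian at 0 has rank 1.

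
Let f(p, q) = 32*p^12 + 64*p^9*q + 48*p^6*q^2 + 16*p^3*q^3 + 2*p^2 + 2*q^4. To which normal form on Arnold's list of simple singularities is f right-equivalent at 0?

The Hessian of f at 0 has rank 1. Corank 1: A-series; mu = 3 gives A_3.

A3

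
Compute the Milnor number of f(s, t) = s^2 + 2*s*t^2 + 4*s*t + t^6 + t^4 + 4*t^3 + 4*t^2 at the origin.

5

The Hessian of f at 0 is [[2, 4], [4, 8]] with rank 1, so corank 1. A Groebner basis of the Jacobian ideal J(f) in C{s,t} is {s^3 + 12*s^2 + 40*s*t - 32*s - 64*t, s^2*t - 4*s^2 - 12*s*t + 8*s + 16*t, s + t^2 + 2*t}; counting standard monomials gives mu = 5. Corank 1: A-series; mu = 5 gives A_5.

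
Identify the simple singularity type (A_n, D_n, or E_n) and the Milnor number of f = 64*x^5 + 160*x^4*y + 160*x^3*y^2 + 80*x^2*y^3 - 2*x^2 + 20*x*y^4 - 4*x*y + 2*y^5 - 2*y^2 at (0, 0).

Type A_{4}, Milnor number mu = 4.

The Hessian of f at 0 is [[-4, -4], [-4, -4]] with rank 1, so corank 1. A Groebner basis of the Jacobian ideal J(f) in C{x,y} is {y^4, x + y}; counting standard monomials gives mu = 4. Corank 1: A-series; mu = 4 gives A_4.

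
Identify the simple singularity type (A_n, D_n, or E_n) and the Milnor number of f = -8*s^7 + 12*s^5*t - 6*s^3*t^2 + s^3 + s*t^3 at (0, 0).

The Hessian of f at 0 is [[0, 0], [0, 0]] with rank 0, so corank 2. A Groebner basis of the Jacobian ideal J(f) in C{s,t} is {s^3, s*t^2, 3*s^2 + t^3}; counting standard monomials gives mu = 7. Corank 2; j^3 = s^3 is a perfect cube, so E-series; the 4-jet and mu = 7 give E_7.

Type E7, Milnor number mu = 7.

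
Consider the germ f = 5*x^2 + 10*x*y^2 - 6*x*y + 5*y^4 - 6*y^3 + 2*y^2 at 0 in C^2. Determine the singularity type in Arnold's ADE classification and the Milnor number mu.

Type A_{1}, Milnor number mu = 1.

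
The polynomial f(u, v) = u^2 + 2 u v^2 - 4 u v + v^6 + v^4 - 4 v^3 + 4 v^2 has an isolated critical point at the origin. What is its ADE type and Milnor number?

The Hessian of f at 0 has rank 1. Corank 1: A-series; mu = 5 gives A_5.

Type A5, Milnor number mu = 5.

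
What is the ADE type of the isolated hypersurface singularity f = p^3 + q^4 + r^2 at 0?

E_{6}

The Hessian of f at 0 is [[0, 0, 0], [0, 0, 0], [0, 0, 2]] with rank 1, so corank 2. A Groebner basis of the Jacobian ideal J(f) in C{p,q,r} is {q^3, p^2, r}; counting standard monomials gives mu = 6. Corank 2; j^3 = p^3 is a perfect cube, so E-series; the 4-jet and mu = 6 give E_6.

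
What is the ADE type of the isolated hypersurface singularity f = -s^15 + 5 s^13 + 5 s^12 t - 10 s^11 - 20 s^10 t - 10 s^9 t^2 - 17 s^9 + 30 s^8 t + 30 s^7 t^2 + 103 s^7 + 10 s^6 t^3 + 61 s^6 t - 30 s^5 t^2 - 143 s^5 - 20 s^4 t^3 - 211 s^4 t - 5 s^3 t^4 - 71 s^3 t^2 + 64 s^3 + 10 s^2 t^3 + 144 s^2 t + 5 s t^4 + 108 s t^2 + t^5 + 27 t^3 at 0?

E_{8}

The Hessian of f at 0 is [[0, 0], [0, 0]] with rank 0, so corank 2. A Groebner basis of the Jacobian ideal J(f) in C{s,t} is {1664*s^2/81 + s*t^3 + 832*s*t/27 + 104*t^2/9, -2048*s^2/81 - 1024*s*t/27 + t^4 - 128*t^2/9, s^3 - 27*s*t^2/16 - 27*t^3/32, s^2*t + 3*s*t^2/2 + 9*t^3/16}; counting standard monomials gives mu = 8. Corank 2; j^3 = (4*s + 3*t)^3 is a perfect cube, so E-series; the 5-jet and mu = 8 give E_8.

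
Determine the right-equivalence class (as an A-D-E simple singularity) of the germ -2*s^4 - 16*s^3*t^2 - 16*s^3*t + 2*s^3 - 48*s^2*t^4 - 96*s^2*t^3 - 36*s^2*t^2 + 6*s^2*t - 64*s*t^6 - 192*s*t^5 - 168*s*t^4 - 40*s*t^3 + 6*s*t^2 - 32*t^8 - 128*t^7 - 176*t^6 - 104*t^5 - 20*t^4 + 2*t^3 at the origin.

The Hessian of f at 0 is [[0, 0], [0, 0]] with rank 0, so corank 2. A Groebner basis of the Jacobian ideal J(f) in C{s,t} is {s^3 + 3*s^2/2 + 3*s*t + 3*t^2/2, s^2*t - 5*s^2/4 - 5*s*t/2 - 5*t^2/4, s^2 + s*t^2 + 2*s*t + t^2, -3*s^2/4 - 3*s*t/2 + t^3 - 3*t^2/4}; counting standard monomials gives mu = 6. Corank 2; j^3 = 2*(s + t)^3 is a perfect cube, so E-series; the 4-jet and mu = 6 give E_6.

E6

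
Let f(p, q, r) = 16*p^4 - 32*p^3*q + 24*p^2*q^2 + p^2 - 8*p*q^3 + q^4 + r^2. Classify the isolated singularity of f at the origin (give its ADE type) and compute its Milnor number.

Type A3, Milnor number mu = 3.

The Hessian of f at 0 has rank 2. Corank 1: A-series; mu = 3 gives A_3.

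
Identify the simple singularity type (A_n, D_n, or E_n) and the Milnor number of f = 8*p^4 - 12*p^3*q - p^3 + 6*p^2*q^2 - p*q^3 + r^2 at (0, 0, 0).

Type E7, Milnor number mu = 7.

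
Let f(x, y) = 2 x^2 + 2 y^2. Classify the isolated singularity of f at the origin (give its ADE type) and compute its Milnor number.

Type A_{1}, Milnor number mu = 1.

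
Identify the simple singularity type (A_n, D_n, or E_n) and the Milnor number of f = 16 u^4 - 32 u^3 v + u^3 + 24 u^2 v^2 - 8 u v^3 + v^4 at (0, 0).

The Hessian of f at 0 is [[0, 0], [0, 0]] with rank 0, so corank 2. A Groebner basis of the Jacobian ideal J(f) in C{u,v} is {v^4, u*v^2 - v^3/6, u^2}; counting standard monomials gives mu = 6. Corank 2; j^3 = u^3 is a perfect cube, so E-series; the 4-jet and mu = 6 give E_6.

Type E_6, Milnor number mu = 6.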